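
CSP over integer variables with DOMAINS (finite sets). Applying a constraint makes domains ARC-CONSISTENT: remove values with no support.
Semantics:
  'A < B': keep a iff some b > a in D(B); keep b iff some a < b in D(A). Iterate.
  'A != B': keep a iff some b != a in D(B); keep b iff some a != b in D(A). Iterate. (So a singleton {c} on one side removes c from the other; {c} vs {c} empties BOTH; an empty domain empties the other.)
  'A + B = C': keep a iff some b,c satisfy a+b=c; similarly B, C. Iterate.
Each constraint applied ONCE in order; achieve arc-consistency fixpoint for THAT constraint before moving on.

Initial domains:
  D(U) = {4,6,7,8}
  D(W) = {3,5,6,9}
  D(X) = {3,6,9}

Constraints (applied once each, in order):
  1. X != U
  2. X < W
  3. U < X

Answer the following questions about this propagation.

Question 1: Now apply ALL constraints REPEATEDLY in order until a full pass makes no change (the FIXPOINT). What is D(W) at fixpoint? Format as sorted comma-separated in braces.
Answer: {9}

Derivation:
pass 0 (initial): D(W)={3,5,6,9}
pass 1: U {4,6,7,8}->{4}; W {3,5,6,9}->{5,6,9}; X {3,6,9}->{6}
pass 2: W {5,6,9}->{9}
pass 3: no change
Fixpoint after 3 passes: D(W) = {9}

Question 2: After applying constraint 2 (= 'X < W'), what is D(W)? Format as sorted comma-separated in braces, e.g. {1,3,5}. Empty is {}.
Answer: {5,6,9}

Derivation:
Constraint 1 (X != U) on D(X)={3,6,9} D(U)={4,6,7,8}: no change
Constraint 2 (X < W) on D(X)={3,6,9} D(W)={3,5,6,9}: X {3,6,9}->{3,6}; W {3,5,6,9}->{5,6,9}
So after constraint 2: D(W) = {5,6,9}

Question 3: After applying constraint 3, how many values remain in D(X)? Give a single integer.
Answer: 1

Derivation:
Constraint 1 (X != U) on D(X)={3,6,9} D(U)={4,6,7,8}: no change
Constraint 2 (X < W) on D(X)={3,6,9} D(W)={3,5,6,9}: X {3,6,9}->{3,6}; W {3,5,6,9}->{5,6,9}
Constraint 3 (U < X) on D(U)={4,6,7,8} D(X)={3,6}: U {4,6,7,8}->{4}; X {3,6}->{6}
So after constraint 3: D(X)={6}, size = 1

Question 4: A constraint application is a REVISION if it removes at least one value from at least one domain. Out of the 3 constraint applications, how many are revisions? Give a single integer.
Constraint 1 (X != U) on D(X)={3,6,9} D(U)={4,6,7,8}: no change => not a revision
Constraint 2 (X < W) on D(X)={3,6,9} D(W)={3,5,6,9}: X {3,6,9}->{3,6}; W {3,5,6,9}->{5,6,9} => REVISION
Constraint 3 (U < X) on D(U)={4,6,7,8} D(X)={3,6}: U {4,6,7,8}->{4}; X {3,6}->{6} => REVISION
Total revisions = 2

Answer: 2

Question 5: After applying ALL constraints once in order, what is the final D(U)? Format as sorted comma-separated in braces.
Constraint 1 (X != U) on D(X)={3,6,9} D(U)={4,6,7,8}: no change
Constraint 2 (X < W) on D(X)={3,6,9} D(W)={3,5,6,9}: X {3,6,9}->{3,6}; W {3,5,6,9}->{5,6,9}
Constraint 3 (U < X) on D(U)={4,6,7,8} D(X)={3,6}: U {4,6,7,8}->{4}; X {3,6}->{6}
So after all 3 constraints: D(U) = {4}

Answer: {4}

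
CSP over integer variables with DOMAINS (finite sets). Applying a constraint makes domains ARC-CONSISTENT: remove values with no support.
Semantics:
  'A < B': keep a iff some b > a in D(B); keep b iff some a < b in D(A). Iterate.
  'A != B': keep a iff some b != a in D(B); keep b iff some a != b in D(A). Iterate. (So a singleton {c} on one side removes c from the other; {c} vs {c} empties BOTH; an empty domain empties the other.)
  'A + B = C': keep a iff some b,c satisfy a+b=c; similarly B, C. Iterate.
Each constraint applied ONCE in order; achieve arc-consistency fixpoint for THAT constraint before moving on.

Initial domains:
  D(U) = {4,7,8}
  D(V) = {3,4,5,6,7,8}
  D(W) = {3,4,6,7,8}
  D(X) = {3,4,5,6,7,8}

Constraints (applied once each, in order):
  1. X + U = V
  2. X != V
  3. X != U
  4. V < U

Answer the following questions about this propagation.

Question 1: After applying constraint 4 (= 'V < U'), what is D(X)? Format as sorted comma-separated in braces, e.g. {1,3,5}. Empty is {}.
Answer: {3}

Derivation:
Constraint 1 (X + U = V) on D(X)={3,4,5,6,7,8} D(U)={4,7,8} D(V)={3,4,5,6,7,8}: X {3,4,5,6,7,8}->{3,4}; U {4,7,8}->{4}; V {3,4,5,6,7,8}->{7,8}
Constraint 2 (X != V) on D(X)={3,4} D(V)={7,8}: no change
Constraint 3 (X != U) on D(X)={3,4} D(U)={4}: X {3,4}->{3}
Constraint 4 (V < U) on D(V)={7,8} D(U)={4}: V {7,8}->{}; U {4}->{}
So after constraint 4: D(X) = {3}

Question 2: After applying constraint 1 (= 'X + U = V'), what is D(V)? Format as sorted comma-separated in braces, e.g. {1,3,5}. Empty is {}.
Answer: {7,8}

Derivation:
Constraint 1 (X + U = V) on D(X)={3,4,5,6,7,8} D(U)={4,7,8} D(V)={3,4,5,6,7,8}: X {3,4,5,6,7,8}->{3,4}; U {4,7,8}->{4}; V {3,4,5,6,7,8}->{7,8}
So after constraint 1: D(V) = {7,8}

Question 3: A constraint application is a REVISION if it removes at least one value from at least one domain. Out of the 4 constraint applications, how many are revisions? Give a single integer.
Constraint 1 (X + U = V) on D(X)={3,4,5,6,7,8} D(U)={4,7,8} D(V)={3,4,5,6,7,8}: X {3,4,5,6,7,8}->{3,4}; U {4,7,8}->{4}; V {3,4,5,6,7,8}->{7,8} => REVISION
Constraint 2 (X != V) on D(X)={3,4} D(V)={7,8}: no change => not a revision
Constraint 3 (X != U) on D(X)={3,4} D(U)={4}: X {3,4}->{3} => REVISION
Constraint 4 (V < U) on D(V)={7,8} D(U)={4}: V {7,8}->{}; U {4}->{} => REVISION
Total revisions = 3

Answer: 3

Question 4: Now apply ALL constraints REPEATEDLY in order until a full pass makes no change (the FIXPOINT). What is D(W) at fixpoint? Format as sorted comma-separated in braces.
pass 0 (initial): D(W)={3,4,6,7,8}
pass 1: U {4,7,8}->{}; V {3,4,5,6,7,8}->{}; X {3,4,5,6,7,8}->{3}
pass 2: X {3}->{}
pass 3: no change
Fixpoint after 3 passes: D(W) = {3,4,6,7,8}

Answer: {3,4,6,7,8}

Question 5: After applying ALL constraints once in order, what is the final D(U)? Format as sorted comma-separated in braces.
Answer: {}

Derivation:
Constraint 1 (X + U = V) on D(X)={3,4,5,6,7,8} D(U)={4,7,8} D(V)={3,4,5,6,7,8}: X {3,4,5,6,7,8}->{3,4}; U {4,7,8}->{4}; V {3,4,5,6,7,8}->{7,8}
Constraint 2 (X != V) on D(X)={3,4} D(V)={7,8}: no change
Constraint 3 (X != U) on D(X)={3,4} D(U)={4}: X {3,4}->{3}
Constraint 4 (V < U) on D(V)={7,8} D(U)={4}: V {7,8}->{}; U {4}->{}
So after all 4 constraints: D(U) = {}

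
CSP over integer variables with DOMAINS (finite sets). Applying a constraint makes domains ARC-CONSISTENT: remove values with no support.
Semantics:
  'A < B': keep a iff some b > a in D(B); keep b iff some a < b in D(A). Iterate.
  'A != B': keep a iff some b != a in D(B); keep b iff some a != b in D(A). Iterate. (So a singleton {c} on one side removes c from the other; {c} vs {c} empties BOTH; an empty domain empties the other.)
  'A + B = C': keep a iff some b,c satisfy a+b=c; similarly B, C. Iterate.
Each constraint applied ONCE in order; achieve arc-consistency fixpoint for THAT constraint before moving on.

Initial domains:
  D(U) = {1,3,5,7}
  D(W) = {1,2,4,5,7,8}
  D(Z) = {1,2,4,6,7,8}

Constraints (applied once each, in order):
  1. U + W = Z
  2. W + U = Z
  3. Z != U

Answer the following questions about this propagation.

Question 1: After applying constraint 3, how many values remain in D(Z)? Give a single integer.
Constraint 1 (U + W = Z) on D(U)={1,3,5,7} D(W)={1,2,4,5,7,8} D(Z)={1,2,4,6,7,8}: W {1,2,4,5,7,8}->{1,2,4,5,7}; Z {1,2,4,6,7,8}->{2,4,6,7,8}
Constraint 2 (W + U = Z) on D(W)={1,2,4,5,7} D(U)={1,3,5,7} D(Z)={2,4,6,7,8}: no change
Constraint 3 (Z != U) on D(Z)={2,4,6,7,8} D(U)={1,3,5,7}: no change
So after constraint 3: D(Z)={2,4,6,7,8}, size = 5

Answer: 5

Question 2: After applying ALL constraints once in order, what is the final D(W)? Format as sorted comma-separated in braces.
Answer: {1,2,4,5,7}

Derivation:
Constraint 1 (U + W = Z) on D(U)={1,3,5,7} D(W)={1,2,4,5,7,8} D(Z)={1,2,4,6,7,8}: W {1,2,4,5,7,8}->{1,2,4,5,7}; Z {1,2,4,6,7,8}->{2,4,6,7,8}
Constraint 2 (W + U = Z) on D(W)={1,2,4,5,7} D(U)={1,3,5,7} D(Z)={2,4,6,7,8}: no change
Constraint 3 (Z != U) on D(Z)={2,4,6,7,8} D(U)={1,3,5,7}: no change
So after all 3 constraints: D(W) = {1,2,4,5,7}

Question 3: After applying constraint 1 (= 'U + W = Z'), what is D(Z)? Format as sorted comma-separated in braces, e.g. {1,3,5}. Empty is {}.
Answer: {2,4,6,7,8}

Derivation:
Constraint 1 (U + W = Z) on D(U)={1,3,5,7} D(W)={1,2,4,5,7,8} D(Z)={1,2,4,6,7,8}: W {1,2,4,5,7,8}->{1,2,4,5,7}; Z {1,2,4,6,7,8}->{2,4,6,7,8}
So after constraint 1: D(Z) = {2,4,6,7,8}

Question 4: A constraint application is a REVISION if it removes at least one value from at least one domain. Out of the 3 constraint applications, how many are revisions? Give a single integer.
Constraint 1 (U + W = Z) on D(U)={1,3,5,7} D(W)={1,2,4,5,7,8} D(Z)={1,2,4,6,7,8}: W {1,2,4,5,7,8}->{1,2,4,5,7}; Z {1,2,4,6,7,8}->{2,4,6,7,8} => REVISION
Constraint 2 (W + U = Z) on D(W)={1,2,4,5,7} D(U)={1,3,5,7} D(Z)={2,4,6,7,8}: no change => not a revision
Constraint 3 (Z != U) on D(Z)={2,4,6,7,8} D(U)={1,3,5,7}: no change => not a revision
Total revisions = 1

Answer: 1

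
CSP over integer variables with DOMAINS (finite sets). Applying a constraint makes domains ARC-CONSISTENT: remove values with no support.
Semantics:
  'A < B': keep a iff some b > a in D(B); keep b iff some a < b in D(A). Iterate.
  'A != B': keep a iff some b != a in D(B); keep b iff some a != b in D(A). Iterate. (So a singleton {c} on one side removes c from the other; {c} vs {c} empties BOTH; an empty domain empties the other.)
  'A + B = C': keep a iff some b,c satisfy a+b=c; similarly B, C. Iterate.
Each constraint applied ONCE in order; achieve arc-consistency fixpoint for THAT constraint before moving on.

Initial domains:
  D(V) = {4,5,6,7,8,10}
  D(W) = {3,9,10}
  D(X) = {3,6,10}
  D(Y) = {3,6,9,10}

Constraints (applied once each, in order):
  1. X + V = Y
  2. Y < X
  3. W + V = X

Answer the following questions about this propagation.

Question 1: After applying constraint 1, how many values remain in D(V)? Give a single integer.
Answer: 3

Derivation:
Constraint 1 (X + V = Y) on D(X)={3,6,10} D(V)={4,5,6,7,8,10} D(Y)={3,6,9,10}: X {3,6,10}->{3,6}; V {4,5,6,7,8,10}->{4,6,7}; Y {3,6,9,10}->{9,10}
So after constraint 1: D(V)={4,6,7}, size = 3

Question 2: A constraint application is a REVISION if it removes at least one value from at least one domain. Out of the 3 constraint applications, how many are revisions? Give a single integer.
Answer: 3

Derivation:
Constraint 1 (X + V = Y) on D(X)={3,6,10} D(V)={4,5,6,7,8,10} D(Y)={3,6,9,10}: X {3,6,10}->{3,6}; V {4,5,6,7,8,10}->{4,6,7}; Y {3,6,9,10}->{9,10} => REVISION
Constraint 2 (Y < X) on D(Y)={9,10} D(X)={3,6}: Y {9,10}->{}; X {3,6}->{} => REVISION
Constraint 3 (W + V = X) on D(W)={3,9,10} D(V)={4,6,7} D(X)={}: W {3,9,10}->{}; V {4,6,7}->{} => REVISION
Total revisions = 3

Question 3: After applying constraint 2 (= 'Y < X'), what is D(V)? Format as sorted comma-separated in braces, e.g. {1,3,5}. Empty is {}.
Answer: {4,6,7}

Derivation:
Constraint 1 (X + V = Y) on D(X)={3,6,10} D(V)={4,5,6,7,8,10} D(Y)={3,6,9,10}: X {3,6,10}->{3,6}; V {4,5,6,7,8,10}->{4,6,7}; Y {3,6,9,10}->{9,10}
Constraint 2 (Y < X) on D(Y)={9,10} D(X)={3,6}: Y {9,10}->{}; X {3,6}->{}
So after constraint 2: D(V) = {4,6,7}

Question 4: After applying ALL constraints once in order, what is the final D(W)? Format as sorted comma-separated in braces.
Constraint 1 (X + V = Y) on D(X)={3,6,10} D(V)={4,5,6,7,8,10} D(Y)={3,6,9,10}: X {3,6,10}->{3,6}; V {4,5,6,7,8,10}->{4,6,7}; Y {3,6,9,10}->{9,10}
Constraint 2 (Y < X) on D(Y)={9,10} D(X)={3,6}: Y {9,10}->{}; X {3,6}->{}
Constraint 3 (W + V = X) on D(W)={3,9,10} D(V)={4,6,7} D(X)={}: W {3,9,10}->{}; V {4,6,7}->{}
So after all 3 constraints: D(W) = {}

Answer: {}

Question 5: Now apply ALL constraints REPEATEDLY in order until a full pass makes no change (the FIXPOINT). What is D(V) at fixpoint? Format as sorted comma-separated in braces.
Answer: {}

Derivation:
pass 0 (initial): D(V)={4,5,6,7,8,10}
pass 1: V {4,5,6,7,8,10}->{}; W {3,9,10}->{}; X {3,6,10}->{}; Y {3,6,9,10}->{}
pass 2: no change
Fixpoint after 2 passes: D(V) = {}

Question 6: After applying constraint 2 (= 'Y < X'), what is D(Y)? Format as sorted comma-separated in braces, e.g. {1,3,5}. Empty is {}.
Answer: {}

Derivation:
Constraint 1 (X + V = Y) on D(X)={3,6,10} D(V)={4,5,6,7,8,10} D(Y)={3,6,9,10}: X {3,6,10}->{3,6}; V {4,5,6,7,8,10}->{4,6,7}; Y {3,6,9,10}->{9,10}
Constraint 2 (Y < X) on D(Y)={9,10} D(X)={3,6}: Y {9,10}->{}; X {3,6}->{}
So after constraint 2: D(Y) = {}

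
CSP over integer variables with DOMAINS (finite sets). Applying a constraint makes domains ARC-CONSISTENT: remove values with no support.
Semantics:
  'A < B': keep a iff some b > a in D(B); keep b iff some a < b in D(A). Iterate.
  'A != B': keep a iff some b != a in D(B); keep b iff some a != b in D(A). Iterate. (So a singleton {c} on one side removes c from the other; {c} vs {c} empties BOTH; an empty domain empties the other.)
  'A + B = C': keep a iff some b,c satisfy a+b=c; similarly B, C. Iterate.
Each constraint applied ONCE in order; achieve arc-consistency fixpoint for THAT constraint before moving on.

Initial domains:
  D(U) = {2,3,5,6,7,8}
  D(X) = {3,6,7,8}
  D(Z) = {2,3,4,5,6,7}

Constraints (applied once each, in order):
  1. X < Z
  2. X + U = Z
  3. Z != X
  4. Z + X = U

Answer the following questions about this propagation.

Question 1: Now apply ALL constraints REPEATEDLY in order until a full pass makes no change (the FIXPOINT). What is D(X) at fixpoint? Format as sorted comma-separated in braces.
pass 0 (initial): D(X)={3,6,7,8}
pass 1: U {2,3,5,6,7,8}->{}; X {3,6,7,8}->{}; Z {2,3,4,5,6,7}->{}
pass 2: no change
Fixpoint after 2 passes: D(X) = {}

Answer: {}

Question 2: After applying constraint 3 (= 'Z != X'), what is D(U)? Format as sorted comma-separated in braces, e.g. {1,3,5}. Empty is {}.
Answer: {2,3}

Derivation:
Constraint 1 (X < Z) on D(X)={3,6,7,8} D(Z)={2,3,4,5,6,7}: X {3,6,7,8}->{3,6}; Z {2,3,4,5,6,7}->{4,5,6,7}
Constraint 2 (X + U = Z) on D(X)={3,6} D(U)={2,3,5,6,7,8} D(Z)={4,5,6,7}: X {3,6}->{3}; U {2,3,5,6,7,8}->{2,3}; Z {4,5,6,7}->{5,6}
Constraint 3 (Z != X) on D(Z)={5,6} D(X)={3}: no change
So after constraint 3: D(U) = {2,3}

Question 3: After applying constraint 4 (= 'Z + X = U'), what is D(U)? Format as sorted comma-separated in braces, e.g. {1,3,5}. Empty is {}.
Answer: {}

Derivation:
Constraint 1 (X < Z) on D(X)={3,6,7,8} D(Z)={2,3,4,5,6,7}: X {3,6,7,8}->{3,6}; Z {2,3,4,5,6,7}->{4,5,6,7}
Constraint 2 (X + U = Z) on D(X)={3,6} D(U)={2,3,5,6,7,8} D(Z)={4,5,6,7}: X {3,6}->{3}; U {2,3,5,6,7,8}->{2,3}; Z {4,5,6,7}->{5,6}
Constraint 3 (Z != X) on D(Z)={5,6} D(X)={3}: no change
Constraint 4 (Z + X = U) on D(Z)={5,6} D(X)={3} D(U)={2,3}: Z {5,6}->{}; X {3}->{}; U {2,3}->{}
So after constraint 4: D(U) = {}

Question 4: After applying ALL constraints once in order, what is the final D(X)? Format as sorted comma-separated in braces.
Constraint 1 (X < Z) on D(X)={3,6,7,8} D(Z)={2,3,4,5,6,7}: X {3,6,7,8}->{3,6}; Z {2,3,4,5,6,7}->{4,5,6,7}
Constraint 2 (X + U = Z) on D(X)={3,6} D(U)={2,3,5,6,7,8} D(Z)={4,5,6,7}: X {3,6}->{3}; U {2,3,5,6,7,8}->{2,3}; Z {4,5,6,7}->{5,6}
Constraint 3 (Z != X) on D(Z)={5,6} D(X)={3}: no change
Constraint 4 (Z + X = U) on D(Z)={5,6} D(X)={3} D(U)={2,3}: Z {5,6}->{}; X {3}->{}; U {2,3}->{}
So after all 4 constraints: D(X) = {}

Answer: {}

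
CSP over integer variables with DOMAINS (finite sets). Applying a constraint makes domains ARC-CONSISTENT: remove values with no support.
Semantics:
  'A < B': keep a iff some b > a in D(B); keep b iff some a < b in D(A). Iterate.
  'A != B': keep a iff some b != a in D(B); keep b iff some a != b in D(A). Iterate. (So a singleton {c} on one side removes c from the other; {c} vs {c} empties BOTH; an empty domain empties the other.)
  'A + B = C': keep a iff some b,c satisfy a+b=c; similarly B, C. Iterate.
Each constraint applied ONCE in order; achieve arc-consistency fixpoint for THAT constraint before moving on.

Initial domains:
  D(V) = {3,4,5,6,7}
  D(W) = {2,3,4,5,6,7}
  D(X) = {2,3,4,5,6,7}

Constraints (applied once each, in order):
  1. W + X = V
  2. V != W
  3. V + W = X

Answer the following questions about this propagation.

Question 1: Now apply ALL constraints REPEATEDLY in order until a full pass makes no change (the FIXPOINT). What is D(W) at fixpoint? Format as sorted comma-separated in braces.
Answer: {}

Derivation:
pass 0 (initial): D(W)={2,3,4,5,6,7}
pass 1: V {3,4,5,6,7}->{}; W {2,3,4,5,6,7}->{}; X {2,3,4,5,6,7}->{}
pass 2: no change
Fixpoint after 2 passes: D(W) = {}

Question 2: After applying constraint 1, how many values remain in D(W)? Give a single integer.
Answer: 4

Derivation:
Constraint 1 (W + X = V) on D(W)={2,3,4,5,6,7} D(X)={2,3,4,5,6,7} D(V)={3,4,5,6,7}: W {2,3,4,5,6,7}->{2,3,4,5}; X {2,3,4,5,6,7}->{2,3,4,5}; V {3,4,5,6,7}->{4,5,6,7}
So after constraint 1: D(W)={2,3,4,5}, size = 4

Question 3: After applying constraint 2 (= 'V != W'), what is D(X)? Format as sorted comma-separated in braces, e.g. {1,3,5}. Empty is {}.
Constraint 1 (W + X = V) on D(W)={2,3,4,5,6,7} D(X)={2,3,4,5,6,7} D(V)={3,4,5,6,7}: W {2,3,4,5,6,7}->{2,3,4,5}; X {2,3,4,5,6,7}->{2,3,4,5}; V {3,4,5,6,7}->{4,5,6,7}
Constraint 2 (V != W) on D(V)={4,5,6,7} D(W)={2,3,4,5}: no change
So after constraint 2: D(X) = {2,3,4,5}

Answer: {2,3,4,5}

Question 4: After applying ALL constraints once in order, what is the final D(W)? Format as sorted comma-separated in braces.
Answer: {}

Derivation:
Constraint 1 (W + X = V) on D(W)={2,3,4,5,6,7} D(X)={2,3,4,5,6,7} D(V)={3,4,5,6,7}: W {2,3,4,5,6,7}->{2,3,4,5}; X {2,3,4,5,6,7}->{2,3,4,5}; V {3,4,5,6,7}->{4,5,6,7}
Constraint 2 (V != W) on D(V)={4,5,6,7} D(W)={2,3,4,5}: no change
Constraint 3 (V + W = X) on D(V)={4,5,6,7} D(W)={2,3,4,5} D(X)={2,3,4,5}: V {4,5,6,7}->{}; W {2,3,4,5}->{}; X {2,3,4,5}->{}
So after all 3 constraints: D(W) = {}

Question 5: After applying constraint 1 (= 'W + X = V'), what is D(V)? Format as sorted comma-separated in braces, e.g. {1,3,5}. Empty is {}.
Constraint 1 (W + X = V) on D(W)={2,3,4,5,6,7} D(X)={2,3,4,5,6,7} D(V)={3,4,5,6,7}: W {2,3,4,5,6,7}->{2,3,4,5}; X {2,3,4,5,6,7}->{2,3,4,5}; V {3,4,5,6,7}->{4,5,6,7}
So after constraint 1: D(V) = {4,5,6,7}

Answer: {4,5,6,7}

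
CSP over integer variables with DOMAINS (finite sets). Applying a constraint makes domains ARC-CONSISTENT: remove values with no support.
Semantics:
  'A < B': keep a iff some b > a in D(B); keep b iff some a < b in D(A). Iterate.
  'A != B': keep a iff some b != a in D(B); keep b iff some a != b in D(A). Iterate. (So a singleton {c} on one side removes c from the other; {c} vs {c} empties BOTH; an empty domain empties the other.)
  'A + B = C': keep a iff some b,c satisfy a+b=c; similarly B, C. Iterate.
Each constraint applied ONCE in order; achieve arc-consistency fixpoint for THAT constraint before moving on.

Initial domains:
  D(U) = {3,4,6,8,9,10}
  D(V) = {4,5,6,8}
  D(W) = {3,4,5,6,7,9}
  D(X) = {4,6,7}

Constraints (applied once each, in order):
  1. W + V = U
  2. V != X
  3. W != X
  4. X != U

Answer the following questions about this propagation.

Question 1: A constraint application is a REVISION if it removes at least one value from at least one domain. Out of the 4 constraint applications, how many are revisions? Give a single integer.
Constraint 1 (W + V = U) on D(W)={3,4,5,6,7,9} D(V)={4,5,6,8} D(U)={3,4,6,8,9,10}: W {3,4,5,6,7,9}->{3,4,5,6}; V {4,5,6,8}->{4,5,6}; U {3,4,6,8,9,10}->{8,9,10} => REVISION
Constraint 2 (V != X) on D(V)={4,5,6} D(X)={4,6,7}: no change => not a revision
Constraint 3 (W != X) on D(W)={3,4,5,6} D(X)={4,6,7}: no change => not a revision
Constraint 4 (X != U) on D(X)={4,6,7} D(U)={8,9,10}: no change => not a revision
Total revisions = 1

Answer: 1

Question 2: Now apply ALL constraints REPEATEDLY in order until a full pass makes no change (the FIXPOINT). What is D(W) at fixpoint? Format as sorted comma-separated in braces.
Answer: {3,4,5,6}

Derivation:
pass 0 (initial): D(W)={3,4,5,6,7,9}
pass 1: U {3,4,6,8,9,10}->{8,9,10}; V {4,5,6,8}->{4,5,6}; W {3,4,5,6,7,9}->{3,4,5,6}
pass 2: no change
Fixpoint after 2 passes: D(W) = {3,4,5,6}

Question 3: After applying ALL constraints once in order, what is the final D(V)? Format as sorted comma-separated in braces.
Constraint 1 (W + V = U) on D(W)={3,4,5,6,7,9} D(V)={4,5,6,8} D(U)={3,4,6,8,9,10}: W {3,4,5,6,7,9}->{3,4,5,6}; V {4,5,6,8}->{4,5,6}; U {3,4,6,8,9,10}->{8,9,10}
Constraint 2 (V != X) on D(V)={4,5,6} D(X)={4,6,7}: no change
Constraint 3 (W != X) on D(W)={3,4,5,6} D(X)={4,6,7}: no change
Constraint 4 (X != U) on D(X)={4,6,7} D(U)={8,9,10}: no change
So after all 4 constraints: D(V) = {4,5,6}

Answer: {4,5,6}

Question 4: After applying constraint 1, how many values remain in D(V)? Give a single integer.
Constraint 1 (W + V = U) on D(W)={3,4,5,6,7,9} D(V)={4,5,6,8} D(U)={3,4,6,8,9,10}: W {3,4,5,6,7,9}->{3,4,5,6}; V {4,5,6,8}->{4,5,6}; U {3,4,6,8,9,10}->{8,9,10}
So after constraint 1: D(V)={4,5,6}, size = 3

Answer: 3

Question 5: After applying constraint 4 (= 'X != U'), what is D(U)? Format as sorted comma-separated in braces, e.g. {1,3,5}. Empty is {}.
Constraint 1 (W + V = U) on D(W)={3,4,5,6,7,9} D(V)={4,5,6,8} D(U)={3,4,6,8,9,10}: W {3,4,5,6,7,9}->{3,4,5,6}; V {4,5,6,8}->{4,5,6}; U {3,4,6,8,9,10}->{8,9,10}
Constraint 2 (V != X) on D(V)={4,5,6} D(X)={4,6,7}: no change
Constraint 3 (W != X) on D(W)={3,4,5,6} D(X)={4,6,7}: no change
Constraint 4 (X != U) on D(X)={4,6,7} D(U)={8,9,10}: no change
So after constraint 4: D(U) = {8,9,10}

Answer: {8,9,10}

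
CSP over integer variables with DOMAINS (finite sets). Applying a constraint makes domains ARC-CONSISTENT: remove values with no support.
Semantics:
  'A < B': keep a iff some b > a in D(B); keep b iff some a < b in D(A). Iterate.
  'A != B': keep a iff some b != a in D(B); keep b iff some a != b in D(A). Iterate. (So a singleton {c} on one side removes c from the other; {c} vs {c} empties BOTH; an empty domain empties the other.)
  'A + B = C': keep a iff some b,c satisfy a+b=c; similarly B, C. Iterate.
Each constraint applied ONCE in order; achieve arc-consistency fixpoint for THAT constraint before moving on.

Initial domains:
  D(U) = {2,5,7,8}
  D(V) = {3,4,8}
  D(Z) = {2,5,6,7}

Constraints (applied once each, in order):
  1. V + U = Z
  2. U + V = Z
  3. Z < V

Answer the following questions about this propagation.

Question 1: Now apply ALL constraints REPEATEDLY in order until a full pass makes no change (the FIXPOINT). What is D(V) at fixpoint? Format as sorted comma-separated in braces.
Answer: {}

Derivation:
pass 0 (initial): D(V)={3,4,8}
pass 1: U {2,5,7,8}->{2}; V {3,4,8}->{}; Z {2,5,6,7}->{}
pass 2: U {2}->{}
pass 3: no change
Fixpoint after 3 passes: D(V) = {}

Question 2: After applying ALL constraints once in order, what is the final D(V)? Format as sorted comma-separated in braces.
Constraint 1 (V + U = Z) on D(V)={3,4,8} D(U)={2,5,7,8} D(Z)={2,5,6,7}: V {3,4,8}->{3,4}; U {2,5,7,8}->{2}; Z {2,5,6,7}->{5,6}
Constraint 2 (U + V = Z) on D(U)={2} D(V)={3,4} D(Z)={5,6}: no change
Constraint 3 (Z < V) on D(Z)={5,6} D(V)={3,4}: Z {5,6}->{}; V {3,4}->{}
So after all 3 constraints: D(V) = {}

Answer: {}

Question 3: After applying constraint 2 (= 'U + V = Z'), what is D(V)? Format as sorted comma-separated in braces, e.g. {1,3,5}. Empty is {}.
Answer: {3,4}

Derivation:
Constraint 1 (V + U = Z) on D(V)={3,4,8} D(U)={2,5,7,8} D(Z)={2,5,6,7}: V {3,4,8}->{3,4}; U {2,5,7,8}->{2}; Z {2,5,6,7}->{5,6}
Constraint 2 (U + V = Z) on D(U)={2} D(V)={3,4} D(Z)={5,6}: no change
So after constraint 2: D(V) = {3,4}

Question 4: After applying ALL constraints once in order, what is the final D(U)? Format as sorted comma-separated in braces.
Answer: {2}

Derivation:
Constraint 1 (V + U = Z) on D(V)={3,4,8} D(U)={2,5,7,8} D(Z)={2,5,6,7}: V {3,4,8}->{3,4}; U {2,5,7,8}->{2}; Z {2,5,6,7}->{5,6}
Constraint 2 (U + V = Z) on D(U)={2} D(V)={3,4} D(Z)={5,6}: no change
Constraint 3 (Z < V) on D(Z)={5,6} D(V)={3,4}: Z {5,6}->{}; V {3,4}->{}
So after all 3 constraints: D(U) = {2}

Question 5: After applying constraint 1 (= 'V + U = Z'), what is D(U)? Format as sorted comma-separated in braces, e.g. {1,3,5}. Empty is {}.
Answer: {2}

Derivation:
Constraint 1 (V + U = Z) on D(V)={3,4,8} D(U)={2,5,7,8} D(Z)={2,5,6,7}: V {3,4,8}->{3,4}; U {2,5,7,8}->{2}; Z {2,5,6,7}->{5,6}
So after constraint 1: D(U) = {2}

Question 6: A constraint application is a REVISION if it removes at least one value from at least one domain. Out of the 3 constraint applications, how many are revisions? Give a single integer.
Answer: 2

Derivation:
Constraint 1 (V + U = Z) on D(V)={3,4,8} D(U)={2,5,7,8} D(Z)={2,5,6,7}: V {3,4,8}->{3,4}; U {2,5,7,8}->{2}; Z {2,5,6,7}->{5,6} => REVISION
Constraint 2 (U + V = Z) on D(U)={2} D(V)={3,4} D(Z)={5,6}: no change => not a revision
Constraint 3 (Z < V) on D(Z)={5,6} D(V)={3,4}: Z {5,6}->{}; V {3,4}->{} => REVISION
Total revisions = 2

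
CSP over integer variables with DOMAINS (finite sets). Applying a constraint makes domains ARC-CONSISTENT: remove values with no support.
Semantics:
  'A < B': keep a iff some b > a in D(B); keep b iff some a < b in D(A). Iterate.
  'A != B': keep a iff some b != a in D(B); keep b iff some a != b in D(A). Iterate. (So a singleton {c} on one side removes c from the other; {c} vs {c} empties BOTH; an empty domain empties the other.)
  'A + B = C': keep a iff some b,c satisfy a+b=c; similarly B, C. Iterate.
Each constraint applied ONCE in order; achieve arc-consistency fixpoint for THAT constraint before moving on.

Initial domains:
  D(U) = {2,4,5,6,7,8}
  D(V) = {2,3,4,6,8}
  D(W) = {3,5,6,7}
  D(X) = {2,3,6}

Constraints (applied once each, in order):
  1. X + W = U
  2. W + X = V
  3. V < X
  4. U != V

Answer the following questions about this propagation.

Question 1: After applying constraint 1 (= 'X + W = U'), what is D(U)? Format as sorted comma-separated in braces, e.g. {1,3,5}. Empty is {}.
Constraint 1 (X + W = U) on D(X)={2,3,6} D(W)={3,5,6,7} D(U)={2,4,5,6,7,8}: X {2,3,6}->{2,3}; W {3,5,6,7}->{3,5,6}; U {2,4,5,6,7,8}->{5,6,7,8}
So after constraint 1: D(U) = {5,6,7,8}

Answer: {5,6,7,8}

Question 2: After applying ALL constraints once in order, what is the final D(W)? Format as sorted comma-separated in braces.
Answer: {3,5,6}

Derivation:
Constraint 1 (X + W = U) on D(X)={2,3,6} D(W)={3,5,6,7} D(U)={2,4,5,6,7,8}: X {2,3,6}->{2,3}; W {3,5,6,7}->{3,5,6}; U {2,4,5,6,7,8}->{5,6,7,8}
Constraint 2 (W + X = V) on D(W)={3,5,6} D(X)={2,3} D(V)={2,3,4,6,8}: V {2,3,4,6,8}->{6,8}
Constraint 3 (V < X) on D(V)={6,8} D(X)={2,3}: V {6,8}->{}; X {2,3}->{}
Constraint 4 (U != V) on D(U)={5,6,7,8} D(V)={}: U {5,6,7,8}->{}
So after all 4 constraints: D(W) = {3,5,6}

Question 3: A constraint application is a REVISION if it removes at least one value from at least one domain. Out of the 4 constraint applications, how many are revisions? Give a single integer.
Answer: 4

Derivation:
Constraint 1 (X + W = U) on D(X)={2,3,6} D(W)={3,5,6,7} D(U)={2,4,5,6,7,8}: X {2,3,6}->{2,3}; W {3,5,6,7}->{3,5,6}; U {2,4,5,6,7,8}->{5,6,7,8} => REVISION
Constraint 2 (W + X = V) on D(W)={3,5,6} D(X)={2,3} D(V)={2,3,4,6,8}: V {2,3,4,6,8}->{6,8} => REVISION
Constraint 3 (V < X) on D(V)={6,8} D(X)={2,3}: V {6,8}->{}; X {2,3}->{} => REVISION
Constraint 4 (U != V) on D(U)={5,6,7,8} D(V)={}: U {5,6,7,8}->{} => REVISION
Total revisions = 4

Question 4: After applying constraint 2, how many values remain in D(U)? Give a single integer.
Constraint 1 (X + W = U) on D(X)={2,3,6} D(W)={3,5,6,7} D(U)={2,4,5,6,7,8}: X {2,3,6}->{2,3}; W {3,5,6,7}->{3,5,6}; U {2,4,5,6,7,8}->{5,6,7,8}
Constraint 2 (W + X = V) on D(W)={3,5,6} D(X)={2,3} D(V)={2,3,4,6,8}: V {2,3,4,6,8}->{6,8}
So after constraint 2: D(U)={5,6,7,8}, size = 4

Answer: 4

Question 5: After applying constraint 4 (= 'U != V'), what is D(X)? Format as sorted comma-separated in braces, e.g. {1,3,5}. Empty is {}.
Constraint 1 (X + W = U) on D(X)={2,3,6} D(W)={3,5,6,7} D(U)={2,4,5,6,7,8}: X {2,3,6}->{2,3}; W {3,5,6,7}->{3,5,6}; U {2,4,5,6,7,8}->{5,6,7,8}
Constraint 2 (W + X = V) on D(W)={3,5,6} D(X)={2,3} D(V)={2,3,4,6,8}: V {2,3,4,6,8}->{6,8}
Constraint 3 (V < X) on D(V)={6,8} D(X)={2,3}: V {6,8}->{}; X {2,3}->{}
Constraint 4 (U != V) on D(U)={5,6,7,8} D(V)={}: U {5,6,7,8}->{}
So after constraint 4: D(X) = {}

Answer: {}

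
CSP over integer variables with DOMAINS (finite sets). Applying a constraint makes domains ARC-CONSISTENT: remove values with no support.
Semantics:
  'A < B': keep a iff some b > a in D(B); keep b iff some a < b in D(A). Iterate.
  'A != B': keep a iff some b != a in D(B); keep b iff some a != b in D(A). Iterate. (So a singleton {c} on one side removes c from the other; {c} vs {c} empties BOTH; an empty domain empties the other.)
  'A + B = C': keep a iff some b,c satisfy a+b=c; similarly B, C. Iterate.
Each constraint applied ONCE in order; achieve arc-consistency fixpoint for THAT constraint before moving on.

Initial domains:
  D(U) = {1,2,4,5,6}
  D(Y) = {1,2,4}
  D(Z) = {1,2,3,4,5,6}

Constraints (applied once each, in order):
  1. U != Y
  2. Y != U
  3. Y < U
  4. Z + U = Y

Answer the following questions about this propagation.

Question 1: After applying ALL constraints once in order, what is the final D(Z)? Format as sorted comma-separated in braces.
Answer: {2}

Derivation:
Constraint 1 (U != Y) on D(U)={1,2,4,5,6} D(Y)={1,2,4}: no change
Constraint 2 (Y != U) on D(Y)={1,2,4} D(U)={1,2,4,5,6}: no change
Constraint 3 (Y < U) on D(Y)={1,2,4} D(U)={1,2,4,5,6}: U {1,2,4,5,6}->{2,4,5,6}
Constraint 4 (Z + U = Y) on D(Z)={1,2,3,4,5,6} D(U)={2,4,5,6} D(Y)={1,2,4}: Z {1,2,3,4,5,6}->{2}; U {2,4,5,6}->{2}; Y {1,2,4}->{4}
So after all 4 constraints: D(Z) = {2}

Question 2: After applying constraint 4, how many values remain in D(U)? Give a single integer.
Answer: 1

Derivation:
Constraint 1 (U != Y) on D(U)={1,2,4,5,6} D(Y)={1,2,4}: no change
Constraint 2 (Y != U) on D(Y)={1,2,4} D(U)={1,2,4,5,6}: no change
Constraint 3 (Y < U) on D(Y)={1,2,4} D(U)={1,2,4,5,6}: U {1,2,4,5,6}->{2,4,5,6}
Constraint 4 (Z + U = Y) on D(Z)={1,2,3,4,5,6} D(U)={2,4,5,6} D(Y)={1,2,4}: Z {1,2,3,4,5,6}->{2}; U {2,4,5,6}->{2}; Y {1,2,4}->{4}
So after constraint 4: D(U)={2}, size = 1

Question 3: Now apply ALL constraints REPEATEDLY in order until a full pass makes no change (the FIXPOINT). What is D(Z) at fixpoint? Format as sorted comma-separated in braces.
Answer: {}

Derivation:
pass 0 (initial): D(Z)={1,2,3,4,5,6}
pass 1: U {1,2,4,5,6}->{2}; Y {1,2,4}->{4}; Z {1,2,3,4,5,6}->{2}
pass 2: U {2}->{}; Y {4}->{}; Z {2}->{}
pass 3: no change
Fixpoint after 3 passes: D(Z) = {}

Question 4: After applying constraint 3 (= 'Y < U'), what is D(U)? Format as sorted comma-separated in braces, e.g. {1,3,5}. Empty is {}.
Answer: {2,4,5,6}

Derivation:
Constraint 1 (U != Y) on D(U)={1,2,4,5,6} D(Y)={1,2,4}: no change
Constraint 2 (Y != U) on D(Y)={1,2,4} D(U)={1,2,4,5,6}: no change
Constraint 3 (Y < U) on D(Y)={1,2,4} D(U)={1,2,4,5,6}: U {1,2,4,5,6}->{2,4,5,6}
So after constraint 3: D(U) = {2,4,5,6}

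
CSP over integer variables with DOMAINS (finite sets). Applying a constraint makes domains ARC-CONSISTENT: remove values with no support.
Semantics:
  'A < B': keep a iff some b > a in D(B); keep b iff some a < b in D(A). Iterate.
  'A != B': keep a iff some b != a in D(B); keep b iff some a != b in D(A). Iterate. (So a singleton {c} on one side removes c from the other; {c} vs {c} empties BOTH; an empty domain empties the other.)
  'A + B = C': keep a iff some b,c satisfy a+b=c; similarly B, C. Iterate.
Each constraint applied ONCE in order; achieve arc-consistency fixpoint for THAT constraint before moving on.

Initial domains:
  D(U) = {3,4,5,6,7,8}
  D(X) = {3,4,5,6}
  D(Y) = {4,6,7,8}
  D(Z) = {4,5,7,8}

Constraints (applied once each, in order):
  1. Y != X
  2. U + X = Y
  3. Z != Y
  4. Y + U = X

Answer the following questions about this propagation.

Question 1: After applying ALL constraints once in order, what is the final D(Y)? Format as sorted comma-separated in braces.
Constraint 1 (Y != X) on D(Y)={4,6,7,8} D(X)={3,4,5,6}: no change
Constraint 2 (U + X = Y) on D(U)={3,4,5,6,7,8} D(X)={3,4,5,6} D(Y)={4,6,7,8}: U {3,4,5,6,7,8}->{3,4,5}; X {3,4,5,6}->{3,4,5}; Y {4,6,7,8}->{6,7,8}
Constraint 3 (Z != Y) on D(Z)={4,5,7,8} D(Y)={6,7,8}: no change
Constraint 4 (Y + U = X) on D(Y)={6,7,8} D(U)={3,4,5} D(X)={3,4,5}: Y {6,7,8}->{}; U {3,4,5}->{}; X {3,4,5}->{}
So after all 4 constraints: D(Y) = {}

Answer: {}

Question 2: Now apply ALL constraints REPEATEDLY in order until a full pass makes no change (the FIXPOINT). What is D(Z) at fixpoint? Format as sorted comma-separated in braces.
pass 0 (initial): D(Z)={4,5,7,8}
pass 1: U {3,4,5,6,7,8}->{}; X {3,4,5,6}->{}; Y {4,6,7,8}->{}
pass 2: Z {4,5,7,8}->{}
pass 3: no change
Fixpoint after 3 passes: D(Z) = {}

Answer: {}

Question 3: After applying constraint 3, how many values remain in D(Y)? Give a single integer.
Answer: 3

Derivation:
Constraint 1 (Y != X) on D(Y)={4,6,7,8} D(X)={3,4,5,6}: no change
Constraint 2 (U + X = Y) on D(U)={3,4,5,6,7,8} D(X)={3,4,5,6} D(Y)={4,6,7,8}: U {3,4,5,6,7,8}->{3,4,5}; X {3,4,5,6}->{3,4,5}; Y {4,6,7,8}->{6,7,8}
Constraint 3 (Z != Y) on D(Z)={4,5,7,8} D(Y)={6,7,8}: no change
So after constraint 3: D(Y)={6,7,8}, size = 3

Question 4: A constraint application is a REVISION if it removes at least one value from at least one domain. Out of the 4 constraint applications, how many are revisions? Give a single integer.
Constraint 1 (Y != X) on D(Y)={4,6,7,8} D(X)={3,4,5,6}: no change => not a revision
Constraint 2 (U + X = Y) on D(U)={3,4,5,6,7,8} D(X)={3,4,5,6} D(Y)={4,6,7,8}: U {3,4,5,6,7,8}->{3,4,5}; X {3,4,5,6}->{3,4,5}; Y {4,6,7,8}->{6,7,8} => REVISION
Constraint 3 (Z != Y) on D(Z)={4,5,7,8} D(Y)={6,7,8}: no change => not a revision
Constraint 4 (Y + U = X) on D(Y)={6,7,8} D(U)={3,4,5} D(X)={3,4,5}: Y {6,7,8}->{}; U {3,4,5}->{}; X {3,4,5}->{} => REVISION
Total revisions = 2

Answer: 2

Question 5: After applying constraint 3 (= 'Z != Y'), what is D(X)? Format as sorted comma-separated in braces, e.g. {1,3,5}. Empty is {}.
Answer: {3,4,5}

Derivation:
Constraint 1 (Y != X) on D(Y)={4,6,7,8} D(X)={3,4,5,6}: no change
Constraint 2 (U + X = Y) on D(U)={3,4,5,6,7,8} D(X)={3,4,5,6} D(Y)={4,6,7,8}: U {3,4,5,6,7,8}->{3,4,5}; X {3,4,5,6}->{3,4,5}; Y {4,6,7,8}->{6,7,8}
Constraint 3 (Z != Y) on D(Z)={4,5,7,8} D(Y)={6,7,8}: no change
So after constraint 3: D(X) = {3,4,5}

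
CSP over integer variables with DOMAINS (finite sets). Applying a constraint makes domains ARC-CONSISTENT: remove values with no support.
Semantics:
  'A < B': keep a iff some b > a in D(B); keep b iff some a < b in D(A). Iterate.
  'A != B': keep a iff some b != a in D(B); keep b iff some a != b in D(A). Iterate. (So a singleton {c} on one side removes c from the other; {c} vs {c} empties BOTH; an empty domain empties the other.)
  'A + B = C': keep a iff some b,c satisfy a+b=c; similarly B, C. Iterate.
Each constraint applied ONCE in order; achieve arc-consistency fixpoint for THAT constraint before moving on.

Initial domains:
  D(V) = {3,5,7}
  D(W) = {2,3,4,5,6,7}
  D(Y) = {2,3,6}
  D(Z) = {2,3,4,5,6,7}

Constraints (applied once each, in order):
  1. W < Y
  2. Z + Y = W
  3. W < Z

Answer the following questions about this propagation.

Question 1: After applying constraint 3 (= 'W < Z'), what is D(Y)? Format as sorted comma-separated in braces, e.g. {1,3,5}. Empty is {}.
Answer: {3}

Derivation:
Constraint 1 (W < Y) on D(W)={2,3,4,5,6,7} D(Y)={2,3,6}: W {2,3,4,5,6,7}->{2,3,4,5}; Y {2,3,6}->{3,6}
Constraint 2 (Z + Y = W) on D(Z)={2,3,4,5,6,7} D(Y)={3,6} D(W)={2,3,4,5}: Z {2,3,4,5,6,7}->{2}; Y {3,6}->{3}; W {2,3,4,5}->{5}
Constraint 3 (W < Z) on D(W)={5} D(Z)={2}: W {5}->{}; Z {2}->{}
So after constraint 3: D(Y) = {3}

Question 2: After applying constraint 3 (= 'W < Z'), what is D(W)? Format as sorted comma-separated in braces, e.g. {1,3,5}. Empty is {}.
Answer: {}

Derivation:
Constraint 1 (W < Y) on D(W)={2,3,4,5,6,7} D(Y)={2,3,6}: W {2,3,4,5,6,7}->{2,3,4,5}; Y {2,3,6}->{3,6}
Constraint 2 (Z + Y = W) on D(Z)={2,3,4,5,6,7} D(Y)={3,6} D(W)={2,3,4,5}: Z {2,3,4,5,6,7}->{2}; Y {3,6}->{3}; W {2,3,4,5}->{5}
Constraint 3 (W < Z) on D(W)={5} D(Z)={2}: W {5}->{}; Z {2}->{}
So after constraint 3: D(W) = {}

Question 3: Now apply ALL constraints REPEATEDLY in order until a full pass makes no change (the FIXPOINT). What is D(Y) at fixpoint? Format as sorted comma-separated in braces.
pass 0 (initial): D(Y)={2,3,6}
pass 1: W {2,3,4,5,6,7}->{}; Y {2,3,6}->{3}; Z {2,3,4,5,6,7}->{}
pass 2: Y {3}->{}
pass 3: no change
Fixpoint after 3 passes: D(Y) = {}

Answer: {}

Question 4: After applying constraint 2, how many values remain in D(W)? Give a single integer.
Constraint 1 (W < Y) on D(W)={2,3,4,5,6,7} D(Y)={2,3,6}: W {2,3,4,5,6,7}->{2,3,4,5}; Y {2,3,6}->{3,6}
Constraint 2 (Z + Y = W) on D(Z)={2,3,4,5,6,7} D(Y)={3,6} D(W)={2,3,4,5}: Z {2,3,4,5,6,7}->{2}; Y {3,6}->{3}; W {2,3,4,5}->{5}
So after constraint 2: D(W)={5}, size = 1

Answer: 1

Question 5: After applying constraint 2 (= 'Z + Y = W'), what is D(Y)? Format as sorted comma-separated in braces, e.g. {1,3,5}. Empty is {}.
Constraint 1 (W < Y) on D(W)={2,3,4,5,6,7} D(Y)={2,3,6}: W {2,3,4,5,6,7}->{2,3,4,5}; Y {2,3,6}->{3,6}
Constraint 2 (Z + Y = W) on D(Z)={2,3,4,5,6,7} D(Y)={3,6} D(W)={2,3,4,5}: Z {2,3,4,5,6,7}->{2}; Y {3,6}->{3}; W {2,3,4,5}->{5}
So after constraint 2: D(Y) = {3}

Answer: {3}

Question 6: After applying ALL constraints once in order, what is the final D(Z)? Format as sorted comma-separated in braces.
Answer: {}

Derivation:
Constraint 1 (W < Y) on D(W)={2,3,4,5,6,7} D(Y)={2,3,6}: W {2,3,4,5,6,7}->{2,3,4,5}; Y {2,3,6}->{3,6}
Constraint 2 (Z + Y = W) on D(Z)={2,3,4,5,6,7} D(Y)={3,6} D(W)={2,3,4,5}: Z {2,3,4,5,6,7}->{2}; Y {3,6}->{3}; W {2,3,4,5}->{5}
Constraint 3 (W < Z) on D(W)={5} D(Z)={2}: W {5}->{}; Z {2}->{}
So after all 3 constraints: D(Z) = {}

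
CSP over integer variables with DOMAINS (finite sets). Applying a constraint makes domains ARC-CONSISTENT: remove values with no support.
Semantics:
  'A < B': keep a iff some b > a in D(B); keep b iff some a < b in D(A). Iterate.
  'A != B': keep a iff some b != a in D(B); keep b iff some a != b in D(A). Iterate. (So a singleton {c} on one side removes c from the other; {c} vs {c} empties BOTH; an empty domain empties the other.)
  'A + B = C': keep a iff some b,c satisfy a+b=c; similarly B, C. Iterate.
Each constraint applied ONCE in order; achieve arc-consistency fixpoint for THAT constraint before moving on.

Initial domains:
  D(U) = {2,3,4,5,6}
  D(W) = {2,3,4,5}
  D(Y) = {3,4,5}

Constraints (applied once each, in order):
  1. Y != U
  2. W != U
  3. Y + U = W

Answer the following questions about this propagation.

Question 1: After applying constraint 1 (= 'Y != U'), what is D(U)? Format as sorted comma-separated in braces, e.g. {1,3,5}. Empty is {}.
Constraint 1 (Y != U) on D(Y)={3,4,5} D(U)={2,3,4,5,6}: no change
So after constraint 1: D(U) = {2,3,4,5,6}

Answer: {2,3,4,5,6}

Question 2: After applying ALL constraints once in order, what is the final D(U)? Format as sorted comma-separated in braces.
Constraint 1 (Y != U) on D(Y)={3,4,5} D(U)={2,3,4,5,6}: no change
Constraint 2 (W != U) on D(W)={2,3,4,5} D(U)={2,3,4,5,6}: no change
Constraint 3 (Y + U = W) on D(Y)={3,4,5} D(U)={2,3,4,5,6} D(W)={2,3,4,5}: Y {3,4,5}->{3}; U {2,3,4,5,6}->{2}; W {2,3,4,5}->{5}
So after all 3 constraints: D(U) = {2}

Answer: {2}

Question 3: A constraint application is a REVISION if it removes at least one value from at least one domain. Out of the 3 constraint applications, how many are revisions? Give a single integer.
Constraint 1 (Y != U) on D(Y)={3,4,5} D(U)={2,3,4,5,6}: no change => not a revision
Constraint 2 (W != U) on D(W)={2,3,4,5} D(U)={2,3,4,5,6}: no change => not a revision
Constraint 3 (Y + U = W) on D(Y)={3,4,5} D(U)={2,3,4,5,6} D(W)={2,3,4,5}: Y {3,4,5}->{3}; U {2,3,4,5,6}->{2}; W {2,3,4,5}->{5} => REVISION
Total revisions = 1

Answer: 1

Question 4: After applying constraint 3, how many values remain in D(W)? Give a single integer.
Answer: 1

Derivation:
Constraint 1 (Y != U) on D(Y)={3,4,5} D(U)={2,3,4,5,6}: no change
Constraint 2 (W != U) on D(W)={2,3,4,5} D(U)={2,3,4,5,6}: no change
Constraint 3 (Y + U = W) on D(Y)={3,4,5} D(U)={2,3,4,5,6} D(W)={2,3,4,5}: Y {3,4,5}->{3}; U {2,3,4,5,6}->{2}; W {2,3,4,5}->{5}
So after constraint 3: D(W)={5}, size = 1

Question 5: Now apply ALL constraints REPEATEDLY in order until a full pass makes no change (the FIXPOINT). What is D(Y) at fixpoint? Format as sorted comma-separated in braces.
pass 0 (initial): D(Y)={3,4,5}
pass 1: U {2,3,4,5,6}->{2}; W {2,3,4,5}->{5}; Y {3,4,5}->{3}
pass 2: no change
Fixpoint after 2 passes: D(Y) = {3}

Answer: {3}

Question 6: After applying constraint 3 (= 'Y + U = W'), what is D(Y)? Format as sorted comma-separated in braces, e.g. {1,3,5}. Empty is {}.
Answer: {3}

Derivation:
Constraint 1 (Y != U) on D(Y)={3,4,5} D(U)={2,3,4,5,6}: no change
Constraint 2 (W != U) on D(W)={2,3,4,5} D(U)={2,3,4,5,6}: no change
Constraint 3 (Y + U = W) on D(Y)={3,4,5} D(U)={2,3,4,5,6} D(W)={2,3,4,5}: Y {3,4,5}->{3}; U {2,3,4,5,6}->{2}; W {2,3,4,5}->{5}
So after constraint 3: D(Y) = {3}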